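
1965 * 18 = 35370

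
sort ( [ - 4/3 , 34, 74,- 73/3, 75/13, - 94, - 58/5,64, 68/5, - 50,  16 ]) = [ - 94, - 50, - 73/3, - 58/5, - 4/3  ,  75/13, 68/5, 16 , 34, 64,74 ]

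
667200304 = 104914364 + 562285940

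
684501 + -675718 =8783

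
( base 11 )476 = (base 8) 1067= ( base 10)567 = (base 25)mh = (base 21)160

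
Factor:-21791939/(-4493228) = 2^ (-2) * 13^1*1123307^( - 1 )*  1676303^1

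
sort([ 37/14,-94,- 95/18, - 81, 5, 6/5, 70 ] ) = [-94, -81, - 95/18,6/5, 37/14, 5,70]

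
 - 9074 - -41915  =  32841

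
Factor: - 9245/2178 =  - 2^( - 1) * 3^( - 2 )*5^1*11^(-2) * 43^2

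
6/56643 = 2/18881= 0.00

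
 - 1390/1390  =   - 1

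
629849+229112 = 858961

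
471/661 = 471/661 = 0.71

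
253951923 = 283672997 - 29721074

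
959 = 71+888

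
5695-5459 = 236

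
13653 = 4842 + 8811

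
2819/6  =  469 + 5/6=469.83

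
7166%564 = 398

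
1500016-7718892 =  - 6218876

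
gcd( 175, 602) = 7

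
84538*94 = 7946572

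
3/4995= 1/1665 = 0.00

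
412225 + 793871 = 1206096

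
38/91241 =38/91241 = 0.00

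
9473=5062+4411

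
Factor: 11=11^1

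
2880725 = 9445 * 305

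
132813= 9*14757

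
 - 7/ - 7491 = 7/7491= 0.00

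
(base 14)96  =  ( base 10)132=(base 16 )84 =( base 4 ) 2010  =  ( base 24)5c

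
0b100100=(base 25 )1b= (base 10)36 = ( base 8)44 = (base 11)33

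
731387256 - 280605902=450781354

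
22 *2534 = 55748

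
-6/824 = -1 + 409/412 = - 0.01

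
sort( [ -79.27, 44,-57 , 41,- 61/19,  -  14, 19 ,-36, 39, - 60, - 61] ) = [  -  79.27,-61,- 60,  -  57,  -  36, - 14, -61/19,  19 , 39, 41,44 ]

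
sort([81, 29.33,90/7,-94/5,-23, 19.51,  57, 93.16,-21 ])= [-23 , - 21, - 94/5, 90/7,19.51,29.33,  57, 81, 93.16] 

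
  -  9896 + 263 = - 9633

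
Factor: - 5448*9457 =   -  51521736 = - 2^3*3^1*7^2 * 193^1*227^1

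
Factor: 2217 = 3^1*739^1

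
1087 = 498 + 589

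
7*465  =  3255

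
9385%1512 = 313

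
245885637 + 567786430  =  813672067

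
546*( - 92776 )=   -  50655696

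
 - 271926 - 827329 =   -  1099255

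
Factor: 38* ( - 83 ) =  - 3154 = - 2^1*19^1*83^1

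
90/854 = 45/427=0.11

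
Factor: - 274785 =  - 3^1*5^1* 7^1*2617^1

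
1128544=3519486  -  2390942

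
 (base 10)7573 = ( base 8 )16625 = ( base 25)c2n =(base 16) 1d95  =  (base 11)5765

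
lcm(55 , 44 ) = 220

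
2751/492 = 5 + 97/164 = 5.59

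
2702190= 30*90073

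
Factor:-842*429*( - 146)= 2^2*3^1*11^1*13^1*73^1*421^1=   52737828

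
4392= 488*9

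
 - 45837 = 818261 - 864098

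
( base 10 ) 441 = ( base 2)110111001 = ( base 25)hg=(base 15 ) 1E6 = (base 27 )G9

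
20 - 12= 8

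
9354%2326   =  50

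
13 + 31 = 44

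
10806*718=7758708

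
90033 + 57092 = 147125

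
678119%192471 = 100706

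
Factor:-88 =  - 2^3*11^1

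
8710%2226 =2032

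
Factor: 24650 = 2^1*5^2* 17^1*29^1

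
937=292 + 645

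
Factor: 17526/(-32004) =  - 2^( - 1 )*3^(- 1 )*7^( - 1) *23^1 = -23/42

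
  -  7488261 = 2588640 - 10076901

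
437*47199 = 20625963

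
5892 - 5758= 134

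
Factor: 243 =3^5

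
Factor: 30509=30509^1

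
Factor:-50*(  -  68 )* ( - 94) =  - 319600 = - 2^4*5^2*17^1*47^1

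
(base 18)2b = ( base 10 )47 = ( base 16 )2F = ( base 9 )52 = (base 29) 1I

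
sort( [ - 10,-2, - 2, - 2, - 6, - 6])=[ - 10, - 6,- 6,- 2, - 2,- 2]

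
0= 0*1582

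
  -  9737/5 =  - 1948+3/5 = - 1947.40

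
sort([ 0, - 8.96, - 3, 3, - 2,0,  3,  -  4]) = [ - 8.96, - 4,-3,  -  2,0,0,3,3 ]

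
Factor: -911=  - 911^1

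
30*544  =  16320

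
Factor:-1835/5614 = -2^(-1)*5^1*7^( - 1 )*367^1*401^( - 1)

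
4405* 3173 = 13977065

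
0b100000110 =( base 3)100201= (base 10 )262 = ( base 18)ea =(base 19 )DF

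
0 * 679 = 0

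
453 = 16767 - 16314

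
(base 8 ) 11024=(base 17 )G04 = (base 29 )5EH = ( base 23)8h5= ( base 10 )4628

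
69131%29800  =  9531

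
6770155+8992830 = 15762985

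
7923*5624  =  44558952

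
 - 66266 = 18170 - 84436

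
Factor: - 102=-2^1*3^1*17^1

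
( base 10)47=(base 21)25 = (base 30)1H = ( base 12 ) 3b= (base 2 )101111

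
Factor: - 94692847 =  - 4283^1* 22109^1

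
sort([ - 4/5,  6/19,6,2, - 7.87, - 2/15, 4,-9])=[ - 9 , - 7.87, - 4/5, - 2/15, 6/19, 2,4,  6 ]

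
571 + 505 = 1076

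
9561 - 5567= 3994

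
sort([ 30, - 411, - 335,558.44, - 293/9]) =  [-411, - 335,-293/9,30,  558.44]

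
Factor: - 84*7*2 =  - 2^3  *  3^1*7^2 =-1176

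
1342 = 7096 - 5754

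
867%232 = 171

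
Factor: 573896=2^3*23^1*3119^1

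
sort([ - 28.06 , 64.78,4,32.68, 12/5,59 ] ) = [ - 28.06,12/5, 4,32.68,59,64.78]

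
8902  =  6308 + 2594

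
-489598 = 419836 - 909434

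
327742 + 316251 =643993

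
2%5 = 2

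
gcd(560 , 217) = 7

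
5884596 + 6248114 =12132710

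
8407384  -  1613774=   6793610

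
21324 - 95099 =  - 73775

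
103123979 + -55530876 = 47593103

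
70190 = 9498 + 60692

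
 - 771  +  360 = -411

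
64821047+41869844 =106690891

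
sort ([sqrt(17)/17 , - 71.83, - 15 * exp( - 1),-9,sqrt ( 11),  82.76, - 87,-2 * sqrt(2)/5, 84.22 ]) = [ - 87, -71.83, - 9, - 15 * exp( - 1 ), - 2*sqrt ( 2)/5, sqrt(17 ) /17, sqrt ( 11), 82.76, 84.22]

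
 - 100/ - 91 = 100/91 = 1.10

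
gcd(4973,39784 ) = 4973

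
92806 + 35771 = 128577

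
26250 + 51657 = 77907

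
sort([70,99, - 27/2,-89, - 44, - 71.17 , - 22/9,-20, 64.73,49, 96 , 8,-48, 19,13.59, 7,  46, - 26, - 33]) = [ - 89,-71.17,-48,- 44,  -  33, - 26, - 20,-27/2, - 22/9,  7,8, 13.59, 19, 46, 49, 64.73 , 70, 96, 99]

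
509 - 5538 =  - 5029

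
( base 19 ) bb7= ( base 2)1000001011011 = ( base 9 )5662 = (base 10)4187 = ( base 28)59f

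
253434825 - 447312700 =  - 193877875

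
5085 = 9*565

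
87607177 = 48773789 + 38833388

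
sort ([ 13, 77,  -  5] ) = [ - 5, 13,77 ] 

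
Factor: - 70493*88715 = - 5^1*11^1*157^1*449^1*1613^1=- 6253786495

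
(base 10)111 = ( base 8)157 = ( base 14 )7D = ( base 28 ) 3r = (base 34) 39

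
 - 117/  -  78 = 3/2=1.50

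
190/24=95/12 = 7.92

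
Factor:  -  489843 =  - 3^2*37^1*1471^1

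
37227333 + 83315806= 120543139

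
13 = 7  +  6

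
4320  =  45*96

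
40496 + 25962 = 66458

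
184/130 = 1 + 27/65 = 1.42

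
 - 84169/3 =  - 28057 + 2/3 = - 28056.33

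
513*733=376029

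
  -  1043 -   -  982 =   -  61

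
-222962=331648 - 554610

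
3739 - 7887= - 4148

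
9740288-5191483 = 4548805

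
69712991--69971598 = 139684589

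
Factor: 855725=5^2 * 13^1  *2633^1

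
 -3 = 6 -9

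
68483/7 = 9783+ 2/7 = 9783.29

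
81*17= 1377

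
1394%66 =8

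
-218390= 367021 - 585411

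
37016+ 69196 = 106212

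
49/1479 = 49/1479 = 0.03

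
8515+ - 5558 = 2957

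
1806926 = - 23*( - 78562 ) 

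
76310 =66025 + 10285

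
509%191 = 127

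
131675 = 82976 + 48699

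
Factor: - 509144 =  - 2^3*31^1*2053^1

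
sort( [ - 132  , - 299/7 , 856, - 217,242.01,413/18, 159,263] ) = [ - 217 , - 132, - 299/7,413/18, 159, 242.01, 263 , 856 ]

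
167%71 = 25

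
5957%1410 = 317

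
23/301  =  23/301 = 0.08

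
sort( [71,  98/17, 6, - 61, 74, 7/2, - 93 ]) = [ - 93, - 61, 7/2,98/17,6,  71,74]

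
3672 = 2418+1254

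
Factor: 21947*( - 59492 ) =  - 2^2 *17^1*107^1*139^1*1291^1 = - 1305670924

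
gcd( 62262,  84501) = 9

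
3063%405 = 228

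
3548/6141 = 3548/6141= 0.58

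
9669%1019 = 498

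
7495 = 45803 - 38308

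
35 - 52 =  - 17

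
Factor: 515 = 5^1*103^1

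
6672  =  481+6191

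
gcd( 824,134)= 2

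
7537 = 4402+3135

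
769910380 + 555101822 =1325012202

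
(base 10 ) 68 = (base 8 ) 104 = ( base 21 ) 35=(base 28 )2C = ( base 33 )22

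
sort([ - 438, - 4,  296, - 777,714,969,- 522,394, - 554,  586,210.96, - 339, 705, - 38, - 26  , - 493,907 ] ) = [ - 777 , - 554 , - 522 , -493,  -  438, - 339, - 38, - 26,  -  4, 210.96 , 296, 394, 586, 705,714 , 907,969 ] 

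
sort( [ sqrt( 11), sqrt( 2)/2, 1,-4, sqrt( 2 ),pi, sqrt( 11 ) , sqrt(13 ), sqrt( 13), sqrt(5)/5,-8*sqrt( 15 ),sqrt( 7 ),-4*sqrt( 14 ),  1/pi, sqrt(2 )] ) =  [ - 8*sqrt(15 ) , - 4*sqrt( 14),-4,1/pi,sqrt( 5 )/5,sqrt( 2 ) /2, 1, sqrt( 2),sqrt( 2),sqrt( 7), pi,sqrt( 11 ), sqrt( 11),sqrt( 13), sqrt( 13)]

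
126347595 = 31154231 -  - 95193364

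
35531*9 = 319779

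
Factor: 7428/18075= 2476/6025 = 2^2 * 5^( - 2)*241^(  -  1 )*619^1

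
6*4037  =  24222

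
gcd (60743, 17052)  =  1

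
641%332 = 309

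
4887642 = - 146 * ( - 33477)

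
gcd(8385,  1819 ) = 1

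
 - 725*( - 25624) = 18577400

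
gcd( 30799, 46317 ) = 1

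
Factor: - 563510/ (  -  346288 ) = 281755/173144 = 2^(  -  3 )*5^1*23^(  -  1) * 37^1*941^( - 1)*1523^1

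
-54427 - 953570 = - 1007997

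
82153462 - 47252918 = 34900544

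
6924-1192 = 5732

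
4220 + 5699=9919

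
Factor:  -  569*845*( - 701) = 337044305 = 5^1*13^2*569^1*701^1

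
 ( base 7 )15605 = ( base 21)a05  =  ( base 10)4415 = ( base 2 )1000100111111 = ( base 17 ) f4c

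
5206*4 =20824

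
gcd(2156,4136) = 44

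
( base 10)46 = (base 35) 1b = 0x2e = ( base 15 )31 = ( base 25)1l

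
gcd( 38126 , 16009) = 1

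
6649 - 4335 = 2314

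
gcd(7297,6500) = 1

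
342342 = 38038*9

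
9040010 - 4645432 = 4394578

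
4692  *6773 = 31778916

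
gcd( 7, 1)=1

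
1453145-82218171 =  - 80765026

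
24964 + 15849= 40813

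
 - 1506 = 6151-7657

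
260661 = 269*969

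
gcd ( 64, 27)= 1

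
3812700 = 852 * 4475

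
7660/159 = 7660/159 = 48.18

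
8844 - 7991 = 853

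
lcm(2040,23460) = 46920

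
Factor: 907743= 3^1*302581^1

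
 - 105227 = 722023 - 827250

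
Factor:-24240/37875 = -2^4*5^(  -  2 ) = - 16/25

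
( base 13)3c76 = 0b10001000001100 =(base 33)804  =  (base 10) 8716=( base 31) 925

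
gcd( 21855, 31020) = 705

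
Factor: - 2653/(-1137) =3^( - 1 )*7^1= 7/3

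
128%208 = 128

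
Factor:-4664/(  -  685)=2^3 * 5^( - 1 )*11^1*53^1*137^( - 1)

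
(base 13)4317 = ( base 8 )22143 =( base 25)EMF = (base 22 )j59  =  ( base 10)9315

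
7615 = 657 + 6958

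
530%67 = 61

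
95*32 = 3040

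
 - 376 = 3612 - 3988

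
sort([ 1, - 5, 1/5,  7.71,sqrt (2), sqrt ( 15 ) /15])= [ - 5,1/5, sqrt(15)/15, 1, sqrt( 2), 7.71 ]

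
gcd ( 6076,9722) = 2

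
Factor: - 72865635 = -3^1 * 5^1*89^1*54581^1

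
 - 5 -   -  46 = 41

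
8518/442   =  4259/221=19.27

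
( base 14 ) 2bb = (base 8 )1055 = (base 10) 557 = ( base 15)272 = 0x22d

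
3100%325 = 175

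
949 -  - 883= 1832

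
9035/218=9035/218 = 41.44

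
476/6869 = 476/6869 = 0.07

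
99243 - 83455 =15788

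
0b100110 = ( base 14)2A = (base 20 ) 1I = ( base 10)38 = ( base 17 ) 24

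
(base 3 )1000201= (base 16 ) 2EC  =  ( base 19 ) 217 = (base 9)1021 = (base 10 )748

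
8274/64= 4137/32 = 129.28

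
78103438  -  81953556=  - 3850118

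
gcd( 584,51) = 1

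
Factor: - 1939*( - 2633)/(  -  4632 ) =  - 5105387/4632 = - 2^( - 3 )*3^(- 1 )*7^1*193^( - 1)*277^1*2633^1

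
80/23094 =40/11547 = 0.00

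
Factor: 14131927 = 14131927^1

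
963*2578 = 2482614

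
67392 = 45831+21561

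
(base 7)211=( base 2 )1101010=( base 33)37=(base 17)64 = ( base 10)106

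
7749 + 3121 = 10870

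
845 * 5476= 4627220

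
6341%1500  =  341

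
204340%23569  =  15788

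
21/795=7/265 = 0.03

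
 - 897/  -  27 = 299/9 = 33.22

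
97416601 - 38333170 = 59083431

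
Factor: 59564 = 2^2*14891^1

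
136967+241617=378584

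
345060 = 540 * 639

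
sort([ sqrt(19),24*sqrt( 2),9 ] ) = [ sqrt( 19 ),9,24*sqrt( 2) ] 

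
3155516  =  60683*52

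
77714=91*854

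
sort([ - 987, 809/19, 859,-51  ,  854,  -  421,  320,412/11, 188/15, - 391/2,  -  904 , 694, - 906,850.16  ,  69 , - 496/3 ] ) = [ -987,  -  906, - 904,  -  421 ,-391/2,-496/3,- 51,188/15, 412/11,809/19, 69,320  ,  694, 850.16,  854, 859] 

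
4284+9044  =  13328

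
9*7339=66051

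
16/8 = 2 =2.00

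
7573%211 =188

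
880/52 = 220/13= 16.92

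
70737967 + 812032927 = 882770894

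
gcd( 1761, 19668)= 3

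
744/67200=31/2800 = 0.01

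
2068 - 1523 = 545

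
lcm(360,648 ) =3240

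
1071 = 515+556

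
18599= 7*2657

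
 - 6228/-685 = 6228/685 = 9.09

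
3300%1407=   486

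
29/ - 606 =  - 29/606 = -0.05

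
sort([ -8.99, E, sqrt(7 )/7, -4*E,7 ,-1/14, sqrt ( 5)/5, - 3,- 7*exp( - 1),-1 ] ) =[ - 4*E,-8.99 ,-3,-7*exp( -1), - 1 ,-1/14,sqrt (7) /7,sqrt( 5 ) /5,E, 7 ]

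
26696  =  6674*4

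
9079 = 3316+5763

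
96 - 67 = 29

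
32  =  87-55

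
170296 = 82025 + 88271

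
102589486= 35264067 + 67325419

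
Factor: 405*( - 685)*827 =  - 3^4*5^2*137^1 * 827^1 = - 229430475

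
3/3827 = 3/3827 = 0.00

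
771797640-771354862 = 442778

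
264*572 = 151008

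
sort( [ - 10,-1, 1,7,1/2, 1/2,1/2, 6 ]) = [  -  10, - 1, 1/2, 1/2, 1/2 , 1, 6, 7] 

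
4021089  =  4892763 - 871674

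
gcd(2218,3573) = 1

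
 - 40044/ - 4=10011/1 = 10011.00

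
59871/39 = 1535 + 2/13  =  1535.15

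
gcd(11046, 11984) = 14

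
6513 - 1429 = 5084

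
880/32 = 55/2 = 27.50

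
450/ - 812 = -1 + 181/406 = -0.55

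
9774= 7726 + 2048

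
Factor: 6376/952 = 7^( - 1 )*17^( - 1)*797^1 = 797/119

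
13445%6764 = 6681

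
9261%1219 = 728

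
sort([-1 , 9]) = [  -  1, 9 ] 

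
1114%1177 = 1114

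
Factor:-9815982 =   -  2^1*3^1*11^1* 148727^1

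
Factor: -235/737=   -  5^1*11^( - 1)*47^1*67^( - 1)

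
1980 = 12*165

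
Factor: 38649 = 3^1*13^1*991^1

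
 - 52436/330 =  - 26218/165 = -158.90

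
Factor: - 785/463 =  - 5^1*157^1 * 463^( - 1 )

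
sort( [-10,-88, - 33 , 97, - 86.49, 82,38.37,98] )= [ - 88,-86.49, - 33,-10,38.37,  82,97,98]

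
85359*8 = 682872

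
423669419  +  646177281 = 1069846700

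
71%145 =71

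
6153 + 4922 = 11075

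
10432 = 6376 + 4056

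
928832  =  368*2524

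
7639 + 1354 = 8993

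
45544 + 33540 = 79084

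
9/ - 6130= - 9/6130 = - 0.00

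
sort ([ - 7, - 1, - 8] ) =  [ - 8, -7 ,-1 ] 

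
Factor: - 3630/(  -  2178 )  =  3^( - 1)*5^1 =5/3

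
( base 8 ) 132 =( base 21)46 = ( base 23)3L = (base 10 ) 90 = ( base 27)39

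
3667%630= 517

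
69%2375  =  69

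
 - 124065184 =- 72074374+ - 51990810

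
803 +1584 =2387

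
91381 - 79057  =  12324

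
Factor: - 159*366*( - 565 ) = 2^1*3^2*5^1*53^1*61^1  *113^1= 32879610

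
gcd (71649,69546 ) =3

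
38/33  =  38/33  =  1.15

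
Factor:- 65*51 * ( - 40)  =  132600 = 2^3*3^1 *5^2  *  13^1*17^1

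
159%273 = 159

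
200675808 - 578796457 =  - 378120649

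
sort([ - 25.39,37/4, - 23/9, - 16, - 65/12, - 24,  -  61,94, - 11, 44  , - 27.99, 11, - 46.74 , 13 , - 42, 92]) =[ - 61, - 46.74, - 42, - 27.99, - 25.39,-24, - 16, - 11, - 65/12, - 23/9, 37/4,11,13, 44,  92,  94] 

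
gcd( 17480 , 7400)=40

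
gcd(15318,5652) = 18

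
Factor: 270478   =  2^1*13^1  *  101^1*103^1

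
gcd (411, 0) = 411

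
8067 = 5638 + 2429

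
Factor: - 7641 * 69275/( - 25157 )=529330275/25157 = 3^3*5^2*11^ (-1 )*17^1*163^1*283^1*2287^( - 1 ) 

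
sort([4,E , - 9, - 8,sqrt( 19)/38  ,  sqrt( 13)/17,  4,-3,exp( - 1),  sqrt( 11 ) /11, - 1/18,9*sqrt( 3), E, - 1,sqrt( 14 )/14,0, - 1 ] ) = [ - 9, - 8, - 3, - 1, - 1,- 1/18,0,sqrt (19) /38,sqrt( 13)/17,sqrt( 14)/14,  sqrt( 11 )/11,exp( - 1),  E, E, 4,4,9*sqrt (3 ) ] 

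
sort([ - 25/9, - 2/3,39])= [ - 25/9,-2/3,  39]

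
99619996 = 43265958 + 56354038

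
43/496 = 43/496 = 0.09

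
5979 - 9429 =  - 3450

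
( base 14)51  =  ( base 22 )35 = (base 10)71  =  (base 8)107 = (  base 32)27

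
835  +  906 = 1741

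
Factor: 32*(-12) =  - 384= - 2^7*3^1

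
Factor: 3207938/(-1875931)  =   - 2^1*47^1 * 1153^ (  -  1)*1627^( - 1)*34127^1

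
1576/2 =788 = 788.00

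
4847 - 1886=2961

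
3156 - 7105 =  - 3949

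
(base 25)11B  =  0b1010010101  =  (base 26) pb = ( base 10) 661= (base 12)471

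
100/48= 25/12 = 2.08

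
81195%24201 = 8592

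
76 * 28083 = 2134308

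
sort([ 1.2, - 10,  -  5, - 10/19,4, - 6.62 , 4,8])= [ - 10,-6.62, - 5, - 10/19,1.2,  4, 4,8 ] 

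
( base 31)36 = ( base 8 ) 143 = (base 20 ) 4J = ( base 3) 10200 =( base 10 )99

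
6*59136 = 354816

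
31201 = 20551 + 10650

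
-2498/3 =-2498/3 = - 832.67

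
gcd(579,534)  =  3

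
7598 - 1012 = 6586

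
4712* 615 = 2897880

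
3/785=3/785 = 0.00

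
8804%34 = 32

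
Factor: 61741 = 29^1 * 2129^1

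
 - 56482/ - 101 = 559 + 23/101=559.23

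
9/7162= 9/7162 = 0.00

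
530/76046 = 265/38023 = 0.01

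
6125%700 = 525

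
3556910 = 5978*595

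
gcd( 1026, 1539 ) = 513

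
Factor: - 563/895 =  - 5^(-1)*179^(-1)*563^1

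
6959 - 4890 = 2069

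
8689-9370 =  - 681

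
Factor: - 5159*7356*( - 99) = 2^2*3^3*7^1*11^2*67^1*613^1 = 3757010796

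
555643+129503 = 685146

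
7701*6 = 46206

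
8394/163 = 8394/163 = 51.50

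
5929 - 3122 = 2807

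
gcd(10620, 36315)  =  45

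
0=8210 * 0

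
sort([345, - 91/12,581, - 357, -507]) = [- 507, - 357 ,  -  91/12,  345 , 581]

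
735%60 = 15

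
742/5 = 742/5=148.40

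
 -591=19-610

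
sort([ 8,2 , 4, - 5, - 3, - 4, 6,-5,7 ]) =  [ -5,-5, - 4, - 3,  2,4,6, 7,8 ]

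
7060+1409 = 8469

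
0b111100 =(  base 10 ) 60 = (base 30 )20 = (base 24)2C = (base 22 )2g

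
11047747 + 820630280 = 831678027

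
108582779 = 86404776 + 22178003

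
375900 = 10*37590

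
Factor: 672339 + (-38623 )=2^2*158429^1 = 633716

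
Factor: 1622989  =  71^1 * 22859^1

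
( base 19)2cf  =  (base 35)RK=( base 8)1705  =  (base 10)965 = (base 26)1B3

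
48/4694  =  24/2347 = 0.01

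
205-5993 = - 5788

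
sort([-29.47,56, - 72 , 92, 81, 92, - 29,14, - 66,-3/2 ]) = [ - 72 ,-66, - 29.47,-29, - 3/2, 14, 56  ,  81, 92, 92]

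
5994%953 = 276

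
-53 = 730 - 783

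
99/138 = 33/46 = 0.72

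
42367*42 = 1779414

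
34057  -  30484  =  3573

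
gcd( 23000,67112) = 8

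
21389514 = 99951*214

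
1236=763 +473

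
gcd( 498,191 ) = 1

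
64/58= 32/29= 1.10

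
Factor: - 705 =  - 3^1*5^1*47^1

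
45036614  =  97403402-52366788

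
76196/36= 19049/9 = 2116.56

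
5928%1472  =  40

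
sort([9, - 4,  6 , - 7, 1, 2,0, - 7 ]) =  [-7 , - 7, - 4,  0,1, 2, 6, 9 ] 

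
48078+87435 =135513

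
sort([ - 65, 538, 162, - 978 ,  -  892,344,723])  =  [ - 978  , - 892, -65, 162, 344,538 , 723]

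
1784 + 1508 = 3292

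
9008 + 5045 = 14053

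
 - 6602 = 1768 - 8370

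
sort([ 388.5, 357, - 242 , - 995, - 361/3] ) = [  -  995, - 242,-361/3, 357 , 388.5]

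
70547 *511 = 36049517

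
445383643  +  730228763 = 1175612406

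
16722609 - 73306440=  - 56583831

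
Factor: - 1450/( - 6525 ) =2/9  =  2^1*3^( - 2) 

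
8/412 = 2/103 = 0.02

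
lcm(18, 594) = 594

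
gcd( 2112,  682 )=22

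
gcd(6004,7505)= 1501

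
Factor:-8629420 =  - 2^2*5^1*19^1 * 22709^1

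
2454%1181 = 92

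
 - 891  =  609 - 1500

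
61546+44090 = 105636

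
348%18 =6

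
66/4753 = 66/4753 = 0.01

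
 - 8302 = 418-8720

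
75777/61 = 75777/61 = 1242.25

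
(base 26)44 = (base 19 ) 5D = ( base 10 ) 108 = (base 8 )154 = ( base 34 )36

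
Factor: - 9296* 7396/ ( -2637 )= 68753216/2637 = 2^6*3^(-2)*7^1*43^2* 83^1*293^( - 1)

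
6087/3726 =1 + 787/1242 = 1.63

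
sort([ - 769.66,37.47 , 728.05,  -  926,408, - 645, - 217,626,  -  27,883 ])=[ - 926,  -  769.66  , - 645, - 217, -27,  37.47, 408  ,  626,728.05,883 ]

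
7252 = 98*74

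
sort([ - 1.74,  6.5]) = [  -  1.74, 6.5]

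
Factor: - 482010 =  - 2^1*3^1*5^1*16067^1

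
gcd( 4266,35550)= 1422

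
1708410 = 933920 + 774490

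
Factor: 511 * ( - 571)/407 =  - 291781/407 = -7^1*11^(  -  1 ) * 37^( - 1)*73^1*571^1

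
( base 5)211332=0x1BB4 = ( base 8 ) 15664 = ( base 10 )7092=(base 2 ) 1101110110100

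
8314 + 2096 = 10410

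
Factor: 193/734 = 2^( - 1)*193^1*367^( - 1) 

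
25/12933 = 25/12933 = 0.00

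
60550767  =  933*64899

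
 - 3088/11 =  - 3088/11 = -280.73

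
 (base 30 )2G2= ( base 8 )4352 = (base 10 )2282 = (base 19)662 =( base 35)1u7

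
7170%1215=1095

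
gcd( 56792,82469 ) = 1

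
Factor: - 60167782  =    -  2^1*109^1*275999^1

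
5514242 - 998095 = 4516147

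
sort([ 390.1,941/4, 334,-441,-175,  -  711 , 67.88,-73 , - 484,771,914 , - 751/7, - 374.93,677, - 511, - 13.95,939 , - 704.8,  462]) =[-711,-704.8 , - 511, - 484, - 441 ,  -  374.93, - 175,- 751/7 , - 73, - 13.95, 67.88, 941/4,334,390.1, 462,  677,771 , 914, 939] 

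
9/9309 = 3/3103 = 0.00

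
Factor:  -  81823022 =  - 2^1*40911511^1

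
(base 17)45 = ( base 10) 73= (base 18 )41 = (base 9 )81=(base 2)1001001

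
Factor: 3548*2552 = 2^5*11^1 * 29^1*887^1=9054496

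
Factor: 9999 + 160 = 10159^1 = 10159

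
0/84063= 0 = 0.00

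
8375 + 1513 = 9888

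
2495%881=733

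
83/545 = 83/545=0.15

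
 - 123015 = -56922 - 66093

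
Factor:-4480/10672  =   - 280/667 = - 2^3 * 5^1*7^1  *  23^( - 1)*29^( - 1 ) 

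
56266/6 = 28133/3 =9377.67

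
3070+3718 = 6788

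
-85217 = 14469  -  99686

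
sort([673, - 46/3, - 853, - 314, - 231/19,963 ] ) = [  -  853, - 314, - 46/3, - 231/19,673,963]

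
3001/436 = 6 + 385/436 = 6.88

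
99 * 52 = 5148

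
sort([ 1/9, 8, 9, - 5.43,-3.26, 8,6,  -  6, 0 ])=[-6, - 5.43, - 3.26 , 0, 1/9, 6,8,8,9] 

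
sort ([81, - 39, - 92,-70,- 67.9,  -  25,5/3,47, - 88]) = [ - 92, - 88, - 70, - 67.9,  -  39, - 25 , 5/3,47,81 ] 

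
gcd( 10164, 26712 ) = 84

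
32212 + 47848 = 80060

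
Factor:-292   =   - 2^2*73^1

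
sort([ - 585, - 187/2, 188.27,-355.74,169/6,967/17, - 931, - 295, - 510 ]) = [ -931, - 585, - 510,-355.74, - 295, - 187/2, 169/6, 967/17, 188.27]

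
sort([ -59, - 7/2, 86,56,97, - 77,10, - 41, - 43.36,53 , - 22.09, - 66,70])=[ - 77, - 66,-59,  -  43.36, - 41,-22.09, - 7/2,10,  53, 56,70,86,97]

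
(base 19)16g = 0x1eb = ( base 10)491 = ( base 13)2ba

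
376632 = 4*94158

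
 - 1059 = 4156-5215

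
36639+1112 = 37751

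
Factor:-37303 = -7^1*73^2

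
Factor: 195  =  3^1 *5^1*13^1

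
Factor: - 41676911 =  - 17^1 * 37^1*173^1*383^1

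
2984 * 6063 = 18091992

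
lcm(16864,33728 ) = 33728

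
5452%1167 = 784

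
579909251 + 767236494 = 1347145745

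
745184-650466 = 94718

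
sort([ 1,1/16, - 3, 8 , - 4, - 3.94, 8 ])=[  -  4,-3.94,- 3,1/16,1, 8 , 8 ]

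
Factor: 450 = 2^1*3^2*5^2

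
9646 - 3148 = 6498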